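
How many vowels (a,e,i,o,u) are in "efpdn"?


Input: efpdn
Checking each character:
  'e' at position 0: vowel (running total: 1)
  'f' at position 1: consonant
  'p' at position 2: consonant
  'd' at position 3: consonant
  'n' at position 4: consonant
Total vowels: 1

1


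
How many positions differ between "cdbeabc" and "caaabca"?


Comparing "cdbeabc" and "caaabca" position by position:
  Position 0: 'c' vs 'c' => same
  Position 1: 'd' vs 'a' => DIFFER
  Position 2: 'b' vs 'a' => DIFFER
  Position 3: 'e' vs 'a' => DIFFER
  Position 4: 'a' vs 'b' => DIFFER
  Position 5: 'b' vs 'c' => DIFFER
  Position 6: 'c' vs 'a' => DIFFER
Positions that differ: 6

6


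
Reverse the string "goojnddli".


Input: goojnddli
Reading characters right to left:
  Position 8: 'i'
  Position 7: 'l'
  Position 6: 'd'
  Position 5: 'd'
  Position 4: 'n'
  Position 3: 'j'
  Position 2: 'o'
  Position 1: 'o'
  Position 0: 'g'
Reversed: ilddnjoog

ilddnjoog


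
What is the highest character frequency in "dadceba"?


Input: dadceba
Character counts:
  'a': 2
  'b': 1
  'c': 1
  'd': 2
  'e': 1
Maximum frequency: 2

2


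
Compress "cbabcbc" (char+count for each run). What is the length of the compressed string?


Input: cbabcbc
Runs:
  'c' x 1 => "c1"
  'b' x 1 => "b1"
  'a' x 1 => "a1"
  'b' x 1 => "b1"
  'c' x 1 => "c1"
  'b' x 1 => "b1"
  'c' x 1 => "c1"
Compressed: "c1b1a1b1c1b1c1"
Compressed length: 14

14


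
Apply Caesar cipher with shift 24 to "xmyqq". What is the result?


Caesar cipher: shift "xmyqq" by 24
  'x' (pos 23) + 24 = pos 21 = 'v'
  'm' (pos 12) + 24 = pos 10 = 'k'
  'y' (pos 24) + 24 = pos 22 = 'w'
  'q' (pos 16) + 24 = pos 14 = 'o'
  'q' (pos 16) + 24 = pos 14 = 'o'
Result: vkwoo

vkwoo


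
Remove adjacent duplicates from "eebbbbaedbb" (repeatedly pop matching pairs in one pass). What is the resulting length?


Input: eebbbbaedbb
Stack-based adjacent duplicate removal:
  Read 'e': push. Stack: e
  Read 'e': matches stack top 'e' => pop. Stack: (empty)
  Read 'b': push. Stack: b
  Read 'b': matches stack top 'b' => pop. Stack: (empty)
  Read 'b': push. Stack: b
  Read 'b': matches stack top 'b' => pop. Stack: (empty)
  Read 'a': push. Stack: a
  Read 'e': push. Stack: ae
  Read 'd': push. Stack: aed
  Read 'b': push. Stack: aedb
  Read 'b': matches stack top 'b' => pop. Stack: aed
Final stack: "aed" (length 3)

3


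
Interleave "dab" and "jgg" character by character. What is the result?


Interleaving "dab" and "jgg":
  Position 0: 'd' from first, 'j' from second => "dj"
  Position 1: 'a' from first, 'g' from second => "ag"
  Position 2: 'b' from first, 'g' from second => "bg"
Result: djagbg

djagbg


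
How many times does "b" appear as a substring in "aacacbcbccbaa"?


Searching for "b" in "aacacbcbccbaa"
Scanning each position:
  Position 0: "a" => no
  Position 1: "a" => no
  Position 2: "c" => no
  Position 3: "a" => no
  Position 4: "c" => no
  Position 5: "b" => MATCH
  Position 6: "c" => no
  Position 7: "b" => MATCH
  Position 8: "c" => no
  Position 9: "c" => no
  Position 10: "b" => MATCH
  Position 11: "a" => no
  Position 12: "a" => no
Total occurrences: 3

3


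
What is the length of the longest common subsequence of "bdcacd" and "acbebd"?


LCS of "bdcacd" and "acbebd"
DP table:
           a    c    b    e    b    d
      0    0    0    0    0    0    0
  b   0    0    0    1    1    1    1
  d   0    0    0    1    1    1    2
  c   0    0    1    1    1    1    2
  a   0    1    1    1    1    1    2
  c   0    1    2    2    2    2    2
  d   0    1    2    2    2    2    3
LCS length = dp[6][6] = 3

3


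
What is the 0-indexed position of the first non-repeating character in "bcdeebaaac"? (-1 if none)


Input: bcdeebaaac
Character frequencies:
  'a': 3
  'b': 2
  'c': 2
  'd': 1
  'e': 2
Scanning left to right for freq == 1:
  Position 0 ('b'): freq=2, skip
  Position 1 ('c'): freq=2, skip
  Position 2 ('d'): unique! => answer = 2

2


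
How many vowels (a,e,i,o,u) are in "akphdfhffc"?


Input: akphdfhffc
Checking each character:
  'a' at position 0: vowel (running total: 1)
  'k' at position 1: consonant
  'p' at position 2: consonant
  'h' at position 3: consonant
  'd' at position 4: consonant
  'f' at position 5: consonant
  'h' at position 6: consonant
  'f' at position 7: consonant
  'f' at position 8: consonant
  'c' at position 9: consonant
Total vowels: 1

1


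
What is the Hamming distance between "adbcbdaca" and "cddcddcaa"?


Comparing "adbcbdaca" and "cddcddcaa" position by position:
  Position 0: 'a' vs 'c' => differ
  Position 1: 'd' vs 'd' => same
  Position 2: 'b' vs 'd' => differ
  Position 3: 'c' vs 'c' => same
  Position 4: 'b' vs 'd' => differ
  Position 5: 'd' vs 'd' => same
  Position 6: 'a' vs 'c' => differ
  Position 7: 'c' vs 'a' => differ
  Position 8: 'a' vs 'a' => same
Total differences (Hamming distance): 5

5


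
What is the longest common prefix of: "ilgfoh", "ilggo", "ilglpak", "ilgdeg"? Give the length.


Words: ilgfoh, ilggo, ilglpak, ilgdeg
  Position 0: all 'i' => match
  Position 1: all 'l' => match
  Position 2: all 'g' => match
  Position 3: ('f', 'g', 'l', 'd') => mismatch, stop
LCP = "ilg" (length 3)

3


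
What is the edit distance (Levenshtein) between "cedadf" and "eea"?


Computing edit distance: "cedadf" -> "eea"
DP table:
           e    e    a
      0    1    2    3
  c   1    1    2    3
  e   2    1    1    2
  d   3    2    2    2
  a   4    3    3    2
  d   5    4    4    3
  f   6    5    5    4
Edit distance = dp[6][3] = 4

4


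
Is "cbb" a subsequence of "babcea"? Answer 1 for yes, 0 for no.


Check if "cbb" is a subsequence of "babcea"
Greedy scan:
  Position 0 ('b'): no match needed
  Position 1 ('a'): no match needed
  Position 2 ('b'): no match needed
  Position 3 ('c'): matches sub[0] = 'c'
  Position 4 ('e'): no match needed
  Position 5 ('a'): no match needed
Only matched 1/3 characters => not a subsequence

0


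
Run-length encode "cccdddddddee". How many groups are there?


Input: cccdddddddee
Scanning for consecutive runs:
  Group 1: 'c' x 3 (positions 0-2)
  Group 2: 'd' x 7 (positions 3-9)
  Group 3: 'e' x 2 (positions 10-11)
Total groups: 3

3


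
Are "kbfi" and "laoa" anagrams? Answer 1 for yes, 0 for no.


Strings: "kbfi", "laoa"
Sorted first:  bfik
Sorted second: aalo
Differ at position 0: 'b' vs 'a' => not anagrams

0


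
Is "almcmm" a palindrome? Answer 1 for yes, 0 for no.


Input: almcmm
Reversed: mmcmla
  Compare pos 0 ('a') with pos 5 ('m'): MISMATCH
  Compare pos 1 ('l') with pos 4 ('m'): MISMATCH
  Compare pos 2 ('m') with pos 3 ('c'): MISMATCH
Result: not a palindrome

0


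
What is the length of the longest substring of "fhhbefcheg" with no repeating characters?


Input: "fhhbefcheg"
Sliding window (track last position of each char):
  Position 0 ('f'): window [0,0] length 1 -- new best
  Position 1 ('h'): window [0,1] length 2 -- new best
  Position 2 ('h'): repeat (last at 1), move window start to 2
  Position 2 ('h'): window [2,2] length 1
  Position 3 ('b'): window [2,3] length 2
  Position 4 ('e'): window [2,4] length 3 -- new best
  Position 5 ('f'): window [2,5] length 4 -- new best
  Position 6 ('c'): window [2,6] length 5 -- new best
  Position 7 ('h'): repeat (last at 2), move window start to 3
  Position 7 ('h'): window [3,7] length 5
  Position 8 ('e'): repeat (last at 4), move window start to 5
  Position 8 ('e'): window [5,8] length 4
  Position 9 ('g'): window [5,9] length 5
Longest substring with no repeats: "hbefc" with length 5

5


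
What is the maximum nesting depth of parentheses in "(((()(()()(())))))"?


Input: "(((()(()()(())))))"
Tracking depth:
  Position 0 '(': depth becomes 1
  Position 1 '(': depth becomes 2
  Position 2 '(': depth becomes 3
  Position 3 '(': depth becomes 4
  Position 4 ')': depth becomes 3
  Position 5 '(': depth becomes 4
  Position 6 '(': depth becomes 5
  Position 7 ')': depth becomes 4
  Position 8 '(': depth becomes 5
  Position 9 ')': depth becomes 4
  Position 10 '(': depth becomes 5
  Position 11 '(': depth becomes 6
  Position 12 ')': depth becomes 5
  Position 13 ')': depth becomes 4
  Position 14 ')': depth becomes 3
  Position 15 ')': depth becomes 2
  Position 16 ')': depth becomes 1
  Position 17 ')': depth becomes 0
Maximum depth reached: 6

6


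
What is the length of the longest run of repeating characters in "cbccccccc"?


Input: "cbccccccc"
Scanning for longest run:
  Position 1 ('b'): new char, reset run to 1
  Position 2 ('c'): new char, reset run to 1
  Position 3 ('c'): continues run of 'c', length=2
  Position 4 ('c'): continues run of 'c', length=3
  Position 5 ('c'): continues run of 'c', length=4
  Position 6 ('c'): continues run of 'c', length=5
  Position 7 ('c'): continues run of 'c', length=6
  Position 8 ('c'): continues run of 'c', length=7
Longest run: 'c' with length 7

7


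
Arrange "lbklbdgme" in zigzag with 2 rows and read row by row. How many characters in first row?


Zigzag "lbklbdgme" into 2 rows:
Placing characters:
  'l' => row 0
  'b' => row 1
  'k' => row 0
  'l' => row 1
  'b' => row 0
  'd' => row 1
  'g' => row 0
  'm' => row 1
  'e' => row 0
Rows:
  Row 0: "lkbge"
  Row 1: "bldm"
First row length: 5

5


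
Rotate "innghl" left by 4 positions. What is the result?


Input: "innghl", rotate left by 4
First 4 characters: "inng"
Remaining characters: "hl"
Concatenate remaining + first: "hl" + "inng" = "hlinng"

hlinng


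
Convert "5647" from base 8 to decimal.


Input: "5647" in base 8
Positional expansion:
  Digit '5' (value 5) x 8^3 = 2560
  Digit '6' (value 6) x 8^2 = 384
  Digit '4' (value 4) x 8^1 = 32
  Digit '7' (value 7) x 8^0 = 7
Sum = 2983

2983


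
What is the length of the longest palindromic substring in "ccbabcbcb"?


Input: "ccbabcbcb"
Checking substrings for palindromes:
  [1:6] "cbabc" (len 5) => palindrome
  [4:9] "bcbcb" (len 5) => palindrome
  [2:5] "bab" (len 3) => palindrome
  [4:7] "bcb" (len 3) => palindrome
  [5:8] "cbc" (len 3) => palindrome
  [6:9] "bcb" (len 3) => palindrome
Longest palindromic substring: "cbabc" with length 5

5


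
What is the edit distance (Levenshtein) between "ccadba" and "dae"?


Computing edit distance: "ccadba" -> "dae"
DP table:
           d    a    e
      0    1    2    3
  c   1    1    2    3
  c   2    2    2    3
  a   3    3    2    3
  d   4    3    3    3
  b   5    4    4    4
  a   6    5    4    5
Edit distance = dp[6][3] = 5

5


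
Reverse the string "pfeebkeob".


Input: pfeebkeob
Reading characters right to left:
  Position 8: 'b'
  Position 7: 'o'
  Position 6: 'e'
  Position 5: 'k'
  Position 4: 'b'
  Position 3: 'e'
  Position 2: 'e'
  Position 1: 'f'
  Position 0: 'p'
Reversed: boekbeefp

boekbeefp


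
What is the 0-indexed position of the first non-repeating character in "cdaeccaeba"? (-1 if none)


Input: cdaeccaeba
Character frequencies:
  'a': 3
  'b': 1
  'c': 3
  'd': 1
  'e': 2
Scanning left to right for freq == 1:
  Position 0 ('c'): freq=3, skip
  Position 1 ('d'): unique! => answer = 1

1


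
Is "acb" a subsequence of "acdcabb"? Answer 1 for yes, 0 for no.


Check if "acb" is a subsequence of "acdcabb"
Greedy scan:
  Position 0 ('a'): matches sub[0] = 'a'
  Position 1 ('c'): matches sub[1] = 'c'
  Position 2 ('d'): no match needed
  Position 3 ('c'): no match needed
  Position 4 ('a'): no match needed
  Position 5 ('b'): matches sub[2] = 'b'
  Position 6 ('b'): no match needed
All 3 characters matched => is a subsequence

1


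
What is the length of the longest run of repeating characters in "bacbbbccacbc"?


Input: "bacbbbccacbc"
Scanning for longest run:
  Position 1 ('a'): new char, reset run to 1
  Position 2 ('c'): new char, reset run to 1
  Position 3 ('b'): new char, reset run to 1
  Position 4 ('b'): continues run of 'b', length=2
  Position 5 ('b'): continues run of 'b', length=3
  Position 6 ('c'): new char, reset run to 1
  Position 7 ('c'): continues run of 'c', length=2
  Position 8 ('a'): new char, reset run to 1
  Position 9 ('c'): new char, reset run to 1
  Position 10 ('b'): new char, reset run to 1
  Position 11 ('c'): new char, reset run to 1
Longest run: 'b' with length 3

3


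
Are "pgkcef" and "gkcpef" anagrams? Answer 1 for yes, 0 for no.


Strings: "pgkcef", "gkcpef"
Sorted first:  cefgkp
Sorted second: cefgkp
Sorted forms match => anagrams

1


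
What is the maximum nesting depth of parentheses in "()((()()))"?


Input: "()((()()))"
Tracking depth:
  Position 0 '(': depth becomes 1
  Position 1 ')': depth becomes 0
  Position 2 '(': depth becomes 1
  Position 3 '(': depth becomes 2
  Position 4 '(': depth becomes 3
  Position 5 ')': depth becomes 2
  Position 6 '(': depth becomes 3
  Position 7 ')': depth becomes 2
  Position 8 ')': depth becomes 1
  Position 9 ')': depth becomes 0
Maximum depth reached: 3

3


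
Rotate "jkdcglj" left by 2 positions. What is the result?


Input: "jkdcglj", rotate left by 2
First 2 characters: "jk"
Remaining characters: "dcglj"
Concatenate remaining + first: "dcglj" + "jk" = "dcgljjk"

dcgljjk


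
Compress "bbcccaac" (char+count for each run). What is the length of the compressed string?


Input: bbcccaac
Runs:
  'b' x 2 => "b2"
  'c' x 3 => "c3"
  'a' x 2 => "a2"
  'c' x 1 => "c1"
Compressed: "b2c3a2c1"
Compressed length: 8

8


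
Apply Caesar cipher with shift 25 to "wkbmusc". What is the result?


Caesar cipher: shift "wkbmusc" by 25
  'w' (pos 22) + 25 = pos 21 = 'v'
  'k' (pos 10) + 25 = pos 9 = 'j'
  'b' (pos 1) + 25 = pos 0 = 'a'
  'm' (pos 12) + 25 = pos 11 = 'l'
  'u' (pos 20) + 25 = pos 19 = 't'
  's' (pos 18) + 25 = pos 17 = 'r'
  'c' (pos 2) + 25 = pos 1 = 'b'
Result: vjaltrb

vjaltrb


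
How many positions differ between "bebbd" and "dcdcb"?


Comparing "bebbd" and "dcdcb" position by position:
  Position 0: 'b' vs 'd' => DIFFER
  Position 1: 'e' vs 'c' => DIFFER
  Position 2: 'b' vs 'd' => DIFFER
  Position 3: 'b' vs 'c' => DIFFER
  Position 4: 'd' vs 'b' => DIFFER
Positions that differ: 5

5


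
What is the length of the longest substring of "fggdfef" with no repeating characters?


Input: "fggdfef"
Sliding window (track last position of each char):
  Position 0 ('f'): window [0,0] length 1 -- new best
  Position 1 ('g'): window [0,1] length 2 -- new best
  Position 2 ('g'): repeat (last at 1), move window start to 2
  Position 2 ('g'): window [2,2] length 1
  Position 3 ('d'): window [2,3] length 2
  Position 4 ('f'): window [2,4] length 3 -- new best
  Position 5 ('e'): window [2,5] length 4 -- new best
  Position 6 ('f'): repeat (last at 4), move window start to 5
  Position 6 ('f'): window [5,6] length 2
Longest substring with no repeats: "gdfe" with length 4

4


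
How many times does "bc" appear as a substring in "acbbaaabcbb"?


Searching for "bc" in "acbbaaabcbb"
Scanning each position:
  Position 0: "ac" => no
  Position 1: "cb" => no
  Position 2: "bb" => no
  Position 3: "ba" => no
  Position 4: "aa" => no
  Position 5: "aa" => no
  Position 6: "ab" => no
  Position 7: "bc" => MATCH
  Position 8: "cb" => no
  Position 9: "bb" => no
Total occurrences: 1

1


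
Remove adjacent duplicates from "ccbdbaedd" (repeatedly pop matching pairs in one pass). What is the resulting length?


Input: ccbdbaedd
Stack-based adjacent duplicate removal:
  Read 'c': push. Stack: c
  Read 'c': matches stack top 'c' => pop. Stack: (empty)
  Read 'b': push. Stack: b
  Read 'd': push. Stack: bd
  Read 'b': push. Stack: bdb
  Read 'a': push. Stack: bdba
  Read 'e': push. Stack: bdbae
  Read 'd': push. Stack: bdbaed
  Read 'd': matches stack top 'd' => pop. Stack: bdbae
Final stack: "bdbae" (length 5)

5


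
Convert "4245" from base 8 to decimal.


Input: "4245" in base 8
Positional expansion:
  Digit '4' (value 4) x 8^3 = 2048
  Digit '2' (value 2) x 8^2 = 128
  Digit '4' (value 4) x 8^1 = 32
  Digit '5' (value 5) x 8^0 = 5
Sum = 2213

2213


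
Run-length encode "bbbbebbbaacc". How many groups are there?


Input: bbbbebbbaacc
Scanning for consecutive runs:
  Group 1: 'b' x 4 (positions 0-3)
  Group 2: 'e' x 1 (positions 4-4)
  Group 3: 'b' x 3 (positions 5-7)
  Group 4: 'a' x 2 (positions 8-9)
  Group 5: 'c' x 2 (positions 10-11)
Total groups: 5

5


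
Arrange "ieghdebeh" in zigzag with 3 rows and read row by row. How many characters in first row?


Zigzag "ieghdebeh" into 3 rows:
Placing characters:
  'i' => row 0
  'e' => row 1
  'g' => row 2
  'h' => row 1
  'd' => row 0
  'e' => row 1
  'b' => row 2
  'e' => row 1
  'h' => row 0
Rows:
  Row 0: "idh"
  Row 1: "ehee"
  Row 2: "gb"
First row length: 3

3


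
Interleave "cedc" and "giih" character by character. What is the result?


Interleaving "cedc" and "giih":
  Position 0: 'c' from first, 'g' from second => "cg"
  Position 1: 'e' from first, 'i' from second => "ei"
  Position 2: 'd' from first, 'i' from second => "di"
  Position 3: 'c' from first, 'h' from second => "ch"
Result: cgeidich

cgeidich


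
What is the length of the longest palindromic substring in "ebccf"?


Input: "ebccf"
Checking substrings for palindromes:
  [2:4] "cc" (len 2) => palindrome
Longest palindromic substring: "cc" with length 2

2


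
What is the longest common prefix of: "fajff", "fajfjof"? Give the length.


Words: fajff, fajfjof
  Position 0: all 'f' => match
  Position 1: all 'a' => match
  Position 2: all 'j' => match
  Position 3: all 'f' => match
  Position 4: ('f', 'j') => mismatch, stop
LCP = "fajf" (length 4)

4


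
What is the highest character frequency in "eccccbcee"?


Input: eccccbcee
Character counts:
  'b': 1
  'c': 5
  'e': 3
Maximum frequency: 5

5


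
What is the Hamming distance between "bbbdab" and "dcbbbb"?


Comparing "bbbdab" and "dcbbbb" position by position:
  Position 0: 'b' vs 'd' => differ
  Position 1: 'b' vs 'c' => differ
  Position 2: 'b' vs 'b' => same
  Position 3: 'd' vs 'b' => differ
  Position 4: 'a' vs 'b' => differ
  Position 5: 'b' vs 'b' => same
Total differences (Hamming distance): 4

4


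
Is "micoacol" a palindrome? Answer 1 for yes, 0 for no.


Input: micoacol
Reversed: locaocim
  Compare pos 0 ('m') with pos 7 ('l'): MISMATCH
  Compare pos 1 ('i') with pos 6 ('o'): MISMATCH
  Compare pos 2 ('c') with pos 5 ('c'): match
  Compare pos 3 ('o') with pos 4 ('a'): MISMATCH
Result: not a palindrome

0


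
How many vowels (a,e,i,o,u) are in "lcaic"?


Input: lcaic
Checking each character:
  'l' at position 0: consonant
  'c' at position 1: consonant
  'a' at position 2: vowel (running total: 1)
  'i' at position 3: vowel (running total: 2)
  'c' at position 4: consonant
Total vowels: 2

2


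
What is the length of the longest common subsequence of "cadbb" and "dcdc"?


LCS of "cadbb" and "dcdc"
DP table:
           d    c    d    c
      0    0    0    0    0
  c   0    0    1    1    1
  a   0    0    1    1    1
  d   0    1    1    2    2
  b   0    1    1    2    2
  b   0    1    1    2    2
LCS length = dp[5][4] = 2

2


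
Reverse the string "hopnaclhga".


Input: hopnaclhga
Reading characters right to left:
  Position 9: 'a'
  Position 8: 'g'
  Position 7: 'h'
  Position 6: 'l'
  Position 5: 'c'
  Position 4: 'a'
  Position 3: 'n'
  Position 2: 'p'
  Position 1: 'o'
  Position 0: 'h'
Reversed: aghlcanpoh

aghlcanpoh


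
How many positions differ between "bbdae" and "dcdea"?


Comparing "bbdae" and "dcdea" position by position:
  Position 0: 'b' vs 'd' => DIFFER
  Position 1: 'b' vs 'c' => DIFFER
  Position 2: 'd' vs 'd' => same
  Position 3: 'a' vs 'e' => DIFFER
  Position 4: 'e' vs 'a' => DIFFER
Positions that differ: 4

4


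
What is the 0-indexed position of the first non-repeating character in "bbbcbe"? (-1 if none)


Input: bbbcbe
Character frequencies:
  'b': 4
  'c': 1
  'e': 1
Scanning left to right for freq == 1:
  Position 0 ('b'): freq=4, skip
  Position 1 ('b'): freq=4, skip
  Position 2 ('b'): freq=4, skip
  Position 3 ('c'): unique! => answer = 3

3


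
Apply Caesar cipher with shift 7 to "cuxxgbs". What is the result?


Caesar cipher: shift "cuxxgbs" by 7
  'c' (pos 2) + 7 = pos 9 = 'j'
  'u' (pos 20) + 7 = pos 1 = 'b'
  'x' (pos 23) + 7 = pos 4 = 'e'
  'x' (pos 23) + 7 = pos 4 = 'e'
  'g' (pos 6) + 7 = pos 13 = 'n'
  'b' (pos 1) + 7 = pos 8 = 'i'
  's' (pos 18) + 7 = pos 25 = 'z'
Result: jbeeniz

jbeeniz


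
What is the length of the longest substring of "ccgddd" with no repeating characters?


Input: "ccgddd"
Sliding window (track last position of each char):
  Position 0 ('c'): window [0,0] length 1 -- new best
  Position 1 ('c'): repeat (last at 0), move window start to 1
  Position 1 ('c'): window [1,1] length 1
  Position 2 ('g'): window [1,2] length 2 -- new best
  Position 3 ('d'): window [1,3] length 3 -- new best
  Position 4 ('d'): repeat (last at 3), move window start to 4
  Position 4 ('d'): window [4,4] length 1
  Position 5 ('d'): repeat (last at 4), move window start to 5
  Position 5 ('d'): window [5,5] length 1
Longest substring with no repeats: "cgd" with length 3

3


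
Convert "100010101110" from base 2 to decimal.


Input: "100010101110" in base 2
Positional expansion:
  Digit '1' (value 1) x 2^11 = 2048
  Digit '0' (value 0) x 2^10 = 0
  Digit '0' (value 0) x 2^9 = 0
  Digit '0' (value 0) x 2^8 = 0
  Digit '1' (value 1) x 2^7 = 128
  Digit '0' (value 0) x 2^6 = 0
  Digit '1' (value 1) x 2^5 = 32
  Digit '0' (value 0) x 2^4 = 0
  Digit '1' (value 1) x 2^3 = 8
  Digit '1' (value 1) x 2^2 = 4
  Digit '1' (value 1) x 2^1 = 2
  Digit '0' (value 0) x 2^0 = 0
Sum = 2222

2222


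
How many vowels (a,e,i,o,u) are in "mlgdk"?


Input: mlgdk
Checking each character:
  'm' at position 0: consonant
  'l' at position 1: consonant
  'g' at position 2: consonant
  'd' at position 3: consonant
  'k' at position 4: consonant
Total vowels: 0

0


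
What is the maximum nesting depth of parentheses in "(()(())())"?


Input: "(()(())())"
Tracking depth:
  Position 0 '(': depth becomes 1
  Position 1 '(': depth becomes 2
  Position 2 ')': depth becomes 1
  Position 3 '(': depth becomes 2
  Position 4 '(': depth becomes 3
  Position 5 ')': depth becomes 2
  Position 6 ')': depth becomes 1
  Position 7 '(': depth becomes 2
  Position 8 ')': depth becomes 1
  Position 9 ')': depth becomes 0
Maximum depth reached: 3

3


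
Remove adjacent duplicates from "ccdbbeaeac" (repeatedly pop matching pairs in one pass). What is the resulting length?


Input: ccdbbeaeac
Stack-based adjacent duplicate removal:
  Read 'c': push. Stack: c
  Read 'c': matches stack top 'c' => pop. Stack: (empty)
  Read 'd': push. Stack: d
  Read 'b': push. Stack: db
  Read 'b': matches stack top 'b' => pop. Stack: d
  Read 'e': push. Stack: de
  Read 'a': push. Stack: dea
  Read 'e': push. Stack: deae
  Read 'a': push. Stack: deaea
  Read 'c': push. Stack: deaeac
Final stack: "deaeac" (length 6)

6


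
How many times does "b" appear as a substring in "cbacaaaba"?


Searching for "b" in "cbacaaaba"
Scanning each position:
  Position 0: "c" => no
  Position 1: "b" => MATCH
  Position 2: "a" => no
  Position 3: "c" => no
  Position 4: "a" => no
  Position 5: "a" => no
  Position 6: "a" => no
  Position 7: "b" => MATCH
  Position 8: "a" => no
Total occurrences: 2

2


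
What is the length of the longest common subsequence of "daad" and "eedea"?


LCS of "daad" and "eedea"
DP table:
           e    e    d    e    a
      0    0    0    0    0    0
  d   0    0    0    1    1    1
  a   0    0    0    1    1    2
  a   0    0    0    1    1    2
  d   0    0    0    1    1    2
LCS length = dp[4][5] = 2

2


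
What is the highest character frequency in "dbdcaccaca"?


Input: dbdcaccaca
Character counts:
  'a': 3
  'b': 1
  'c': 4
  'd': 2
Maximum frequency: 4

4


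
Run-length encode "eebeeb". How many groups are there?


Input: eebeeb
Scanning for consecutive runs:
  Group 1: 'e' x 2 (positions 0-1)
  Group 2: 'b' x 1 (positions 2-2)
  Group 3: 'e' x 2 (positions 3-4)
  Group 4: 'b' x 1 (positions 5-5)
Total groups: 4

4


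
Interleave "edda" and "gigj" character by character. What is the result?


Interleaving "edda" and "gigj":
  Position 0: 'e' from first, 'g' from second => "eg"
  Position 1: 'd' from first, 'i' from second => "di"
  Position 2: 'd' from first, 'g' from second => "dg"
  Position 3: 'a' from first, 'j' from second => "aj"
Result: egdidgaj

egdidgaj


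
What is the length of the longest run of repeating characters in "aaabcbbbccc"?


Input: "aaabcbbbccc"
Scanning for longest run:
  Position 1 ('a'): continues run of 'a', length=2
  Position 2 ('a'): continues run of 'a', length=3
  Position 3 ('b'): new char, reset run to 1
  Position 4 ('c'): new char, reset run to 1
  Position 5 ('b'): new char, reset run to 1
  Position 6 ('b'): continues run of 'b', length=2
  Position 7 ('b'): continues run of 'b', length=3
  Position 8 ('c'): new char, reset run to 1
  Position 9 ('c'): continues run of 'c', length=2
  Position 10 ('c'): continues run of 'c', length=3
Longest run: 'a' with length 3

3


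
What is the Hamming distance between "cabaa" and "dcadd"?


Comparing "cabaa" and "dcadd" position by position:
  Position 0: 'c' vs 'd' => differ
  Position 1: 'a' vs 'c' => differ
  Position 2: 'b' vs 'a' => differ
  Position 3: 'a' vs 'd' => differ
  Position 4: 'a' vs 'd' => differ
Total differences (Hamming distance): 5

5


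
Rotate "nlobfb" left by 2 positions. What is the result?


Input: "nlobfb", rotate left by 2
First 2 characters: "nl"
Remaining characters: "obfb"
Concatenate remaining + first: "obfb" + "nl" = "obfbnl"

obfbnl


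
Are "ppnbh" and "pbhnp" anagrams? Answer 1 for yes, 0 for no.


Strings: "ppnbh", "pbhnp"
Sorted first:  bhnpp
Sorted second: bhnpp
Sorted forms match => anagrams

1


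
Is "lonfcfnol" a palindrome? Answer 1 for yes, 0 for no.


Input: lonfcfnol
Reversed: lonfcfnol
  Compare pos 0 ('l') with pos 8 ('l'): match
  Compare pos 1 ('o') with pos 7 ('o'): match
  Compare pos 2 ('n') with pos 6 ('n'): match
  Compare pos 3 ('f') with pos 5 ('f'): match
Result: palindrome

1


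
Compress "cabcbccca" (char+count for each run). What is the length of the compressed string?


Input: cabcbccca
Runs:
  'c' x 1 => "c1"
  'a' x 1 => "a1"
  'b' x 1 => "b1"
  'c' x 1 => "c1"
  'b' x 1 => "b1"
  'c' x 3 => "c3"
  'a' x 1 => "a1"
Compressed: "c1a1b1c1b1c3a1"
Compressed length: 14

14


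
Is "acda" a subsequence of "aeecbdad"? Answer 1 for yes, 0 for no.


Check if "acda" is a subsequence of "aeecbdad"
Greedy scan:
  Position 0 ('a'): matches sub[0] = 'a'
  Position 1 ('e'): no match needed
  Position 2 ('e'): no match needed
  Position 3 ('c'): matches sub[1] = 'c'
  Position 4 ('b'): no match needed
  Position 5 ('d'): matches sub[2] = 'd'
  Position 6 ('a'): matches sub[3] = 'a'
  Position 7 ('d'): no match needed
All 4 characters matched => is a subsequence

1


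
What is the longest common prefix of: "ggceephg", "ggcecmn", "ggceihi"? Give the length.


Words: ggceephg, ggcecmn, ggceihi
  Position 0: all 'g' => match
  Position 1: all 'g' => match
  Position 2: all 'c' => match
  Position 3: all 'e' => match
  Position 4: ('e', 'c', 'i') => mismatch, stop
LCP = "ggce" (length 4)

4


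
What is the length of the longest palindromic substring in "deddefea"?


Input: "deddefea"
Checking substrings for palindromes:
  [1:5] "edde" (len 4) => palindrome
  [0:3] "ded" (len 3) => palindrome
  [4:7] "efe" (len 3) => palindrome
  [2:4] "dd" (len 2) => palindrome
Longest palindromic substring: "edde" with length 4

4


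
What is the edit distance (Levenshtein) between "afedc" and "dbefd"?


Computing edit distance: "afedc" -> "dbefd"
DP table:
           d    b    e    f    d
      0    1    2    3    4    5
  a   1    1    2    3    4    5
  f   2    2    2    3    3    4
  e   3    3    3    2    3    4
  d   4    3    4    3    3    3
  c   5    4    4    4    4    4
Edit distance = dp[5][5] = 4

4


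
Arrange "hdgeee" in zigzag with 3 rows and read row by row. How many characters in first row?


Zigzag "hdgeee" into 3 rows:
Placing characters:
  'h' => row 0
  'd' => row 1
  'g' => row 2
  'e' => row 1
  'e' => row 0
  'e' => row 1
Rows:
  Row 0: "he"
  Row 1: "dee"
  Row 2: "g"
First row length: 2

2


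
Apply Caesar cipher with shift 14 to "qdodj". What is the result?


Caesar cipher: shift "qdodj" by 14
  'q' (pos 16) + 14 = pos 4 = 'e'
  'd' (pos 3) + 14 = pos 17 = 'r'
  'o' (pos 14) + 14 = pos 2 = 'c'
  'd' (pos 3) + 14 = pos 17 = 'r'
  'j' (pos 9) + 14 = pos 23 = 'x'
Result: ercrx

ercrx


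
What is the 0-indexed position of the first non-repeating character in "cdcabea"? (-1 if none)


Input: cdcabea
Character frequencies:
  'a': 2
  'b': 1
  'c': 2
  'd': 1
  'e': 1
Scanning left to right for freq == 1:
  Position 0 ('c'): freq=2, skip
  Position 1 ('d'): unique! => answer = 1

1


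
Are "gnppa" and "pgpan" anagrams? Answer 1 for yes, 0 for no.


Strings: "gnppa", "pgpan"
Sorted first:  agnpp
Sorted second: agnpp
Sorted forms match => anagrams

1


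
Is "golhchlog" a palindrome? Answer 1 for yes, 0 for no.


Input: golhchlog
Reversed: golhchlog
  Compare pos 0 ('g') with pos 8 ('g'): match
  Compare pos 1 ('o') with pos 7 ('o'): match
  Compare pos 2 ('l') with pos 6 ('l'): match
  Compare pos 3 ('h') with pos 5 ('h'): match
Result: palindrome

1


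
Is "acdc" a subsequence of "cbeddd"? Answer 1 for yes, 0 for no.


Check if "acdc" is a subsequence of "cbeddd"
Greedy scan:
  Position 0 ('c'): no match needed
  Position 1 ('b'): no match needed
  Position 2 ('e'): no match needed
  Position 3 ('d'): no match needed
  Position 4 ('d'): no match needed
  Position 5 ('d'): no match needed
Only matched 0/4 characters => not a subsequence

0


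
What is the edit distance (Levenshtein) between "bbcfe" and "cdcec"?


Computing edit distance: "bbcfe" -> "cdcec"
DP table:
           c    d    c    e    c
      0    1    2    3    4    5
  b   1    1    2    3    4    5
  b   2    2    2    3    4    5
  c   3    2    3    2    3    4
  f   4    3    3    3    3    4
  e   5    4    4    4    3    4
Edit distance = dp[5][5] = 4

4


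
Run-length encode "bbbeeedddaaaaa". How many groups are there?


Input: bbbeeedddaaaaa
Scanning for consecutive runs:
  Group 1: 'b' x 3 (positions 0-2)
  Group 2: 'e' x 3 (positions 3-5)
  Group 3: 'd' x 3 (positions 6-8)
  Group 4: 'a' x 5 (positions 9-13)
Total groups: 4

4


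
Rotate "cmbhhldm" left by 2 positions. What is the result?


Input: "cmbhhldm", rotate left by 2
First 2 characters: "cm"
Remaining characters: "bhhldm"
Concatenate remaining + first: "bhhldm" + "cm" = "bhhldmcm"

bhhldmcm


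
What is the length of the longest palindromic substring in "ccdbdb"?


Input: "ccdbdb"
Checking substrings for palindromes:
  [2:5] "dbd" (len 3) => palindrome
  [3:6] "bdb" (len 3) => palindrome
  [0:2] "cc" (len 2) => palindrome
Longest palindromic substring: "dbd" with length 3

3


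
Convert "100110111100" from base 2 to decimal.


Input: "100110111100" in base 2
Positional expansion:
  Digit '1' (value 1) x 2^11 = 2048
  Digit '0' (value 0) x 2^10 = 0
  Digit '0' (value 0) x 2^9 = 0
  Digit '1' (value 1) x 2^8 = 256
  Digit '1' (value 1) x 2^7 = 128
  Digit '0' (value 0) x 2^6 = 0
  Digit '1' (value 1) x 2^5 = 32
  Digit '1' (value 1) x 2^4 = 16
  Digit '1' (value 1) x 2^3 = 8
  Digit '1' (value 1) x 2^2 = 4
  Digit '0' (value 0) x 2^1 = 0
  Digit '0' (value 0) x 2^0 = 0
Sum = 2492

2492


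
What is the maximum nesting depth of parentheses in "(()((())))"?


Input: "(()((())))"
Tracking depth:
  Position 0 '(': depth becomes 1
  Position 1 '(': depth becomes 2
  Position 2 ')': depth becomes 1
  Position 3 '(': depth becomes 2
  Position 4 '(': depth becomes 3
  Position 5 '(': depth becomes 4
  Position 6 ')': depth becomes 3
  Position 7 ')': depth becomes 2
  Position 8 ')': depth becomes 1
  Position 9 ')': depth becomes 0
Maximum depth reached: 4

4


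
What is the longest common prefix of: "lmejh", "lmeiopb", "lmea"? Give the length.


Words: lmejh, lmeiopb, lmea
  Position 0: all 'l' => match
  Position 1: all 'm' => match
  Position 2: all 'e' => match
  Position 3: ('j', 'i', 'a') => mismatch, stop
LCP = "lme" (length 3)

3


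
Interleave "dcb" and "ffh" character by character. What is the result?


Interleaving "dcb" and "ffh":
  Position 0: 'd' from first, 'f' from second => "df"
  Position 1: 'c' from first, 'f' from second => "cf"
  Position 2: 'b' from first, 'h' from second => "bh"
Result: dfcfbh

dfcfbh


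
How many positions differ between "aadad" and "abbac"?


Comparing "aadad" and "abbac" position by position:
  Position 0: 'a' vs 'a' => same
  Position 1: 'a' vs 'b' => DIFFER
  Position 2: 'd' vs 'b' => DIFFER
  Position 3: 'a' vs 'a' => same
  Position 4: 'd' vs 'c' => DIFFER
Positions that differ: 3

3


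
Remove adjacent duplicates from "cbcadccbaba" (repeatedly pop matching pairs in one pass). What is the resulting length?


Input: cbcadccbaba
Stack-based adjacent duplicate removal:
  Read 'c': push. Stack: c
  Read 'b': push. Stack: cb
  Read 'c': push. Stack: cbc
  Read 'a': push. Stack: cbca
  Read 'd': push. Stack: cbcad
  Read 'c': push. Stack: cbcadc
  Read 'c': matches stack top 'c' => pop. Stack: cbcad
  Read 'b': push. Stack: cbcadb
  Read 'a': push. Stack: cbcadba
  Read 'b': push. Stack: cbcadbab
  Read 'a': push. Stack: cbcadbaba
Final stack: "cbcadbaba" (length 9)

9


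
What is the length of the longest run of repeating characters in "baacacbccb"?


Input: "baacacbccb"
Scanning for longest run:
  Position 1 ('a'): new char, reset run to 1
  Position 2 ('a'): continues run of 'a', length=2
  Position 3 ('c'): new char, reset run to 1
  Position 4 ('a'): new char, reset run to 1
  Position 5 ('c'): new char, reset run to 1
  Position 6 ('b'): new char, reset run to 1
  Position 7 ('c'): new char, reset run to 1
  Position 8 ('c'): continues run of 'c', length=2
  Position 9 ('b'): new char, reset run to 1
Longest run: 'a' with length 2

2


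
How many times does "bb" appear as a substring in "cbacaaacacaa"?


Searching for "bb" in "cbacaaacacaa"
Scanning each position:
  Position 0: "cb" => no
  Position 1: "ba" => no
  Position 2: "ac" => no
  Position 3: "ca" => no
  Position 4: "aa" => no
  Position 5: "aa" => no
  Position 6: "ac" => no
  Position 7: "ca" => no
  Position 8: "ac" => no
  Position 9: "ca" => no
  Position 10: "aa" => no
Total occurrences: 0

0


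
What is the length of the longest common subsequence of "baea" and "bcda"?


LCS of "baea" and "bcda"
DP table:
           b    c    d    a
      0    0    0    0    0
  b   0    1    1    1    1
  a   0    1    1    1    2
  e   0    1    1    1    2
  a   0    1    1    1    2
LCS length = dp[4][4] = 2

2


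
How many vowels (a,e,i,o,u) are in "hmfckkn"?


Input: hmfckkn
Checking each character:
  'h' at position 0: consonant
  'm' at position 1: consonant
  'f' at position 2: consonant
  'c' at position 3: consonant
  'k' at position 4: consonant
  'k' at position 5: consonant
  'n' at position 6: consonant
Total vowels: 0

0


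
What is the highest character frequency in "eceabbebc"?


Input: eceabbebc
Character counts:
  'a': 1
  'b': 3
  'c': 2
  'e': 3
Maximum frequency: 3

3


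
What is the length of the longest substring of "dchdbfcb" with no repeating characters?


Input: "dchdbfcb"
Sliding window (track last position of each char):
  Position 0 ('d'): window [0,0] length 1 -- new best
  Position 1 ('c'): window [0,1] length 2 -- new best
  Position 2 ('h'): window [0,2] length 3 -- new best
  Position 3 ('d'): repeat (last at 0), move window start to 1
  Position 3 ('d'): window [1,3] length 3
  Position 4 ('b'): window [1,4] length 4 -- new best
  Position 5 ('f'): window [1,5] length 5 -- new best
  Position 6 ('c'): repeat (last at 1), move window start to 2
  Position 6 ('c'): window [2,6] length 5
  Position 7 ('b'): repeat (last at 4), move window start to 5
  Position 7 ('b'): window [5,7] length 3
Longest substring with no repeats: "chdbf" with length 5

5


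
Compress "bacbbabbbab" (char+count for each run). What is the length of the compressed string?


Input: bacbbabbbab
Runs:
  'b' x 1 => "b1"
  'a' x 1 => "a1"
  'c' x 1 => "c1"
  'b' x 2 => "b2"
  'a' x 1 => "a1"
  'b' x 3 => "b3"
  'a' x 1 => "a1"
  'b' x 1 => "b1"
Compressed: "b1a1c1b2a1b3a1b1"
Compressed length: 16

16


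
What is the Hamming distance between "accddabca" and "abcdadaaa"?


Comparing "accddabca" and "abcdadaaa" position by position:
  Position 0: 'a' vs 'a' => same
  Position 1: 'c' vs 'b' => differ
  Position 2: 'c' vs 'c' => same
  Position 3: 'd' vs 'd' => same
  Position 4: 'd' vs 'a' => differ
  Position 5: 'a' vs 'd' => differ
  Position 6: 'b' vs 'a' => differ
  Position 7: 'c' vs 'a' => differ
  Position 8: 'a' vs 'a' => same
Total differences (Hamming distance): 5

5


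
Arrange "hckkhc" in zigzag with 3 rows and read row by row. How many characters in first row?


Zigzag "hckkhc" into 3 rows:
Placing characters:
  'h' => row 0
  'c' => row 1
  'k' => row 2
  'k' => row 1
  'h' => row 0
  'c' => row 1
Rows:
  Row 0: "hh"
  Row 1: "ckc"
  Row 2: "k"
First row length: 2

2


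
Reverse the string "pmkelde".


Input: pmkelde
Reading characters right to left:
  Position 6: 'e'
  Position 5: 'd'
  Position 4: 'l'
  Position 3: 'e'
  Position 2: 'k'
  Position 1: 'm'
  Position 0: 'p'
Reversed: edlekmp

edlekmp


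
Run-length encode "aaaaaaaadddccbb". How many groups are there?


Input: aaaaaaaadddccbb
Scanning for consecutive runs:
  Group 1: 'a' x 8 (positions 0-7)
  Group 2: 'd' x 3 (positions 8-10)
  Group 3: 'c' x 2 (positions 11-12)
  Group 4: 'b' x 2 (positions 13-14)
Total groups: 4

4


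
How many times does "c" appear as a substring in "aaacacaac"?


Searching for "c" in "aaacacaac"
Scanning each position:
  Position 0: "a" => no
  Position 1: "a" => no
  Position 2: "a" => no
  Position 3: "c" => MATCH
  Position 4: "a" => no
  Position 5: "c" => MATCH
  Position 6: "a" => no
  Position 7: "a" => no
  Position 8: "c" => MATCH
Total occurrences: 3

3


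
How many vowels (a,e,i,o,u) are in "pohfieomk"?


Input: pohfieomk
Checking each character:
  'p' at position 0: consonant
  'o' at position 1: vowel (running total: 1)
  'h' at position 2: consonant
  'f' at position 3: consonant
  'i' at position 4: vowel (running total: 2)
  'e' at position 5: vowel (running total: 3)
  'o' at position 6: vowel (running total: 4)
  'm' at position 7: consonant
  'k' at position 8: consonant
Total vowels: 4

4


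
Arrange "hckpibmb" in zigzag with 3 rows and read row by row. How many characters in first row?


Zigzag "hckpibmb" into 3 rows:
Placing characters:
  'h' => row 0
  'c' => row 1
  'k' => row 2
  'p' => row 1
  'i' => row 0
  'b' => row 1
  'm' => row 2
  'b' => row 1
Rows:
  Row 0: "hi"
  Row 1: "cpbb"
  Row 2: "km"
First row length: 2

2


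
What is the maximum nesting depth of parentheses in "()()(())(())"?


Input: "()()(())(())"
Tracking depth:
  Position 0 '(': depth becomes 1
  Position 1 ')': depth becomes 0
  Position 2 '(': depth becomes 1
  Position 3 ')': depth becomes 0
  Position 4 '(': depth becomes 1
  Position 5 '(': depth becomes 2
  Position 6 ')': depth becomes 1
  Position 7 ')': depth becomes 0
  Position 8 '(': depth becomes 1
  Position 9 '(': depth becomes 2
  Position 10 ')': depth becomes 1
  Position 11 ')': depth becomes 0
Maximum depth reached: 2

2


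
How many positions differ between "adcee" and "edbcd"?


Comparing "adcee" and "edbcd" position by position:
  Position 0: 'a' vs 'e' => DIFFER
  Position 1: 'd' vs 'd' => same
  Position 2: 'c' vs 'b' => DIFFER
  Position 3: 'e' vs 'c' => DIFFER
  Position 4: 'e' vs 'd' => DIFFER
Positions that differ: 4

4


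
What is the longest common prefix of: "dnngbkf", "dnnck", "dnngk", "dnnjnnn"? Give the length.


Words: dnngbkf, dnnck, dnngk, dnnjnnn
  Position 0: all 'd' => match
  Position 1: all 'n' => match
  Position 2: all 'n' => match
  Position 3: ('g', 'c', 'g', 'j') => mismatch, stop
LCP = "dnn" (length 3)

3
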